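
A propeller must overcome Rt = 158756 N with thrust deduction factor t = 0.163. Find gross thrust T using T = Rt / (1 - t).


Formula: T = Rt / (1 - t)
Step 1 — (1 - t) = 1 - 0.163 = 0.837
Step 2 — T = 158756 / 0.837 ≈ 189670 N (5 s.f.)

189670 N


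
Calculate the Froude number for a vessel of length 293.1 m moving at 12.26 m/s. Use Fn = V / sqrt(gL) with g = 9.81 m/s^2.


Formula: Fn = V / sqrt(g * L)
Step 1 — g * L = 9.81 * 293.1 = 2875.311
Step 2 — sqrt(g * L) = sqrt(2875.311) = 53.621926
Step 3 — Fn = 12.26 / 53.621926 ≈ 0.22864 (5 s.f.)

0.22864


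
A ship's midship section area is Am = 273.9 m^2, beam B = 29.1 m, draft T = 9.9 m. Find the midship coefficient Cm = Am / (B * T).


Formula: Cm = Am / (B * T)
Step 1 — B * T = 29.1 * 9.9 = 288.09 m^2
Step 2 — Cm = 273.9 / 288.09 ≈ 0.95074 (5 s.f.)

0.95074


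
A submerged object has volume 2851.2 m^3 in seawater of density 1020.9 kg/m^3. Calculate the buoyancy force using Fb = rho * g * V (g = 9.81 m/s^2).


Formula: Fb = rho * g * V
Substituting: Fb = 1020.9 * 9.81 * 2851.2
Intermediate: 1020.9 * 9.81 = 10015.029
Result: Fb = 10015.029 * 2851.2 ≈ 28555000 N (5 s.f.)

28555000 N


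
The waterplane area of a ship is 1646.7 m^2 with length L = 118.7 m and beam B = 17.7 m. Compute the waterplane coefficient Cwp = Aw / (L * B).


Formula: Cwp = Aw / (L * B)
Step 1 — L * B = 118.7 * 17.7 = 2100.99 m^2
Step 2 — Cwp = 1646.7 / 2100.99 ≈ 0.78377 (5 s.f.)

0.78377


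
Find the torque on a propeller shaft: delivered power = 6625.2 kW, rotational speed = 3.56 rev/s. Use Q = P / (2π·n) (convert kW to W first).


Formula: Q = P_W / (2 * pi * n)
Step 1 — P_W = 6625.2 kW * 1000 = 6625200.0 W
Step 2 — 2 * pi * n = 2 * pi * 3.56 = 22.36814
Step 3 — Q = 6625200.0 / 22.36814 ≈ 296190 N·m (5 s.f.)

296190 N·m


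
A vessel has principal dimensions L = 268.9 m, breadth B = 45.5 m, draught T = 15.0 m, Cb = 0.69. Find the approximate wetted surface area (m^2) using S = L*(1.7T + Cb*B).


Formula: S = 1.7*L*T + V/T with V = Cb*L*B*T, i.e. S = L * (1.7*T + Cb*B)
Step 1 — 1.7*T = 1.7 * 15.0 = 25.5 m
Step 2 — Cb*B = 0.69 * 45.5 = 31.395 m
Step 3 — 1.7*T + Cb*B = 25.5 + 31.395 = 56.895 m
Step 4 — S = 268.9 * 56.895 ≈ 15299 m^2 (5 s.f.)

15299 m^2


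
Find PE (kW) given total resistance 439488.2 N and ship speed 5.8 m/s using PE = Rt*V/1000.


Formula: PE = Rt * V / 1000 (kW)
Step 1 — PE (W) = 439488.2 * 5.8 = 2549031.56 W
Step 2 — PE (kW) = 2549031.56 / 1000 ≈ 2549.0 kW (5 s.f.)

2549.0 kW


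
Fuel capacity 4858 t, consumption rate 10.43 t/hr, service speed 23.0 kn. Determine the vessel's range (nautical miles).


Formula: endurance = fuel / rate; range = endurance * speed
Step 1 — endurance = 4858 / 10.43 = 465.7718 hours
Step 2 — range = 465.7718 * 23.0 ≈ 10713 nautical miles (5 s.f.)

10713 NM


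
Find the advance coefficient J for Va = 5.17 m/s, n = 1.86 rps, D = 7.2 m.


Formula: J = Va / (n * D)
Step 1 — n * D = 1.86 * 7.2 = 13.392
Step 2 — J = 5.17 / 13.392 ≈ 0.38605 (5 s.f.)

0.38605


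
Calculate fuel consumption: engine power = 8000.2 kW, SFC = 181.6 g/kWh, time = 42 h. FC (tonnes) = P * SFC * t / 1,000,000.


Formula: FC (tonnes) = P * SFC * t / 1,000,000
Step 1 — P * SFC * t = 8000.2 * 181.6 * 42 = 61019125.44 g
Step 2 — FC (tonnes) = 61019125.44 / 1,000,000 ≈ 61.019 tonnes (5 s.f.)

61.019 tonnes


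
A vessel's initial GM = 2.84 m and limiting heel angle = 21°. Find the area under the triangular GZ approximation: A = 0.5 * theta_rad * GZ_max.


Formula: GZ_max = GM * sin(theta); Area = 0.5 * theta_rad * GZ_max
Step 1 — GZ_max = 2.84 * sin(21°) = 2.84 * 0.358368 = 1.017765 m
Step 2 — theta_rad = 21 * pi/180 = 0.366519 rad
Step 3 — Area = 0.5 * 0.366519 * 1.017765 ≈ 0.18652 m·rad (5 s.f.)

0.18652 m·rad


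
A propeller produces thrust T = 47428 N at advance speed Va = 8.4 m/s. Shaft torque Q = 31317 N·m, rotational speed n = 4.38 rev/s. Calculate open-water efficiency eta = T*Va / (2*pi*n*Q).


Formula: eta = T * Va / (2 * pi * n * Q)
Step 1 — numerator = T * Va = 47428 * 8.4 = 398395.2
Step 2 — 2 * pi * n = 2 * pi * 4.38 = 27.520352
Step 3 — denominator = 27.520352 * 31317 = 861854.86
Step 4 — eta = 398395.2 / 861854.86 ≈ 0.46225 (5 s.f.)

0.46225


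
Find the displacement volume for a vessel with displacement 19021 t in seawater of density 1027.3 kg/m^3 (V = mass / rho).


Formula: V = mass / rho
Step 1 — convert tonnes to kg: 19021 t * 1000 = 19021000 kg
Step 2 — V = 19021000 / 1027.3 ≈ 18516 m^3 (5 s.f.)

18516 m^3


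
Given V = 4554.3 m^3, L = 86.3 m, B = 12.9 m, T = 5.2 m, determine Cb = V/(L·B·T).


Formula: Cb = V / (L * B * T)
Step 1 — L * B * T = 86.3 * 12.9 * 5.2 = 5789.004 m^3
Step 2 — Cb = 4554.3 / 5789.004 ≈ 0.78672 (5 s.f.)

0.78672


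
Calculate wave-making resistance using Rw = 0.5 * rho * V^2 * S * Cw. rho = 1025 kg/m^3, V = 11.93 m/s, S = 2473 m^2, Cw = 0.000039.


Formula: Rw = 0.5 * rho * V^2 * S * Cw
Step 1 — V^2 = 11.93^2 = 142.3249
Step 2 — 0.5 * rho * V^2 = 0.5 * 1025 * 142.3249 = 72941.51125
Step 3 — Rw = 72941.51125 * 2473 * 0.000039 ≈ 7035.0 N (5 s.f.)

7035.0 N


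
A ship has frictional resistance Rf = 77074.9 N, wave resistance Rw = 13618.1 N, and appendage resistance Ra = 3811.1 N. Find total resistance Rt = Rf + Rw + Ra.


Formula: Rt = Rf + Rw + Ra
Substituting: Rt = 77074.9 + 13618.1 + 3811.1
Result: Rt = 94504.1 N

94504.1 N


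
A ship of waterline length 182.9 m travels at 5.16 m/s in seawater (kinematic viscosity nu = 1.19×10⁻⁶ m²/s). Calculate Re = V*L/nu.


Formula: Re = V * L / nu
Step 1 — V * L = 5.16 * 182.9 = 943.764 m^2/s
Step 2 — Re = 943.764 / 1.19e-6 = 7.93e+08

7.93e+08


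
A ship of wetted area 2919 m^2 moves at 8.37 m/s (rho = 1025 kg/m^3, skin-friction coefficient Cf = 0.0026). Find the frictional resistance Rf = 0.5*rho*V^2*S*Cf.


Formula: Rf = 0.5 * rho * V^2 * S * Cf
Step 1 — V^2 = 8.37^2 = 70.0569
Step 2 — 0.5 * rho * V^2 = 0.5 * 1025 * 70.0569 = 35904.16125
Step 3 — Rf = 35904.16125 * 2919 * 0.0026 ≈ 272490 N (5 s.f.)

272490 N


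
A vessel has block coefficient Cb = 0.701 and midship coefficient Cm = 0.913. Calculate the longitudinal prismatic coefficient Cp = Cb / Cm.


Formula: Cp = Cb / Cm
Substituting: Cp = 0.701 / 0.913
Result: Cp ≈ 0.76780 (5 s.f.)

0.76780


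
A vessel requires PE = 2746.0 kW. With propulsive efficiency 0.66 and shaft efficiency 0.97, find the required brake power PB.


Formula: PB = PE / (eta_D * eta_S)
Step 1 — combined efficiency = eta_D * eta_S = 0.66 * 0.97 = 0.6402
Step 2 — PB = 2746.0 / 0.6402 ≈ 4289.3 kW (5 s.f.)

4289.3 kW


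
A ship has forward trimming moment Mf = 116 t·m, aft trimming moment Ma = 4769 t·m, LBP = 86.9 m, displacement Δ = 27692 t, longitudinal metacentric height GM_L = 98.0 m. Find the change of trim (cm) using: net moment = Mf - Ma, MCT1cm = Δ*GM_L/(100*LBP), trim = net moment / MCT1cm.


Formula: net trimming moment = Mf - Ma; MCT1cm = Δ*GM_L/(100*LBP); trim = net moment / MCT1cm
Step 1 — net trimming moment = 116 - 4769 = -4653 t·m
Step 2 — MCT1cm = 27692 * 98.0 / (100 * 86.9) = 312.2918 t·m/cm
Step 3 — trim = -4653 / 312.2918 ≈ -14.900 cm (5 s.f.)

-14.900 cm


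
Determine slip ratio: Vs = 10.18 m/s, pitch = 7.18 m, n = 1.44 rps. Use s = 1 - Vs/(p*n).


Formula: s = 1 - Vs / (p * n)
Step 1 — p * n = 7.18 * 1.44 = 10.3392
Step 2 — Vs / (p*n) = 10.18 / 10.3392 = 0.984602 (6 d.p.)
Step 3 — s = 1 - 0.984602 = 0.015398

0.015398


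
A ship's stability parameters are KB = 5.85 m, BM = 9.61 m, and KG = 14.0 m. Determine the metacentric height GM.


Formula: GM = KB + BM - KG
Step 1 — KM = KB + BM = 5.85 + 9.61 = 15.46 m
Step 2 — GM = KM - KG = 15.46 - 14.0 = 1.46 m

1.46 m


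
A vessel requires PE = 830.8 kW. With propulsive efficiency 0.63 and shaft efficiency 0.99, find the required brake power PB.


Formula: PB = PE / (eta_D * eta_S)
Step 1 — combined efficiency = eta_D * eta_S = 0.63 * 0.99 = 0.6237
Step 2 — PB = 830.8 / 0.6237 ≈ 1332.1 kW (5 s.f.)

1332.1 kW


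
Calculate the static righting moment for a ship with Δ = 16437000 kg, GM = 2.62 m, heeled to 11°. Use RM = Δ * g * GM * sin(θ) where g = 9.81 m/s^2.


Formula: GZ = GM * sin(theta); RM = disp * g * GZ
Step 1 — GZ = 2.62 * sin(11°) = 2.62 * 0.190809 = 0.49992 m
Step 2 — RM = 16437000 * 9.81 * 0.49992 ≈ 80611000 N·m (5 s.f.)

80611000 N·m


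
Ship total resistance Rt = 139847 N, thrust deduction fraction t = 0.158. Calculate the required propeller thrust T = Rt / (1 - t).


Formula: T = Rt / (1 - t)
Step 1 — (1 - t) = 1 - 0.158 = 0.842
Step 2 — T = 139847 / 0.842 ≈ 166090 N (5 s.f.)

166090 N


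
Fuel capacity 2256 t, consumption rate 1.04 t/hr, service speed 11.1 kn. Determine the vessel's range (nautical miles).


Formula: endurance = fuel / rate; range = endurance * speed
Step 1 — endurance = 2256 / 1.04 = 2169.2308 hours
Step 2 — range = 2169.2308 * 11.1 ≈ 24078 nautical miles (5 s.f.)

24078 NM


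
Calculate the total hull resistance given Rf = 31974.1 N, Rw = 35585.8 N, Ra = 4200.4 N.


Formula: Rt = Rf + Rw + Ra
Substituting: Rt = 31974.1 + 35585.8 + 4200.4
Result: Rt = 71760.3 N

71760.3 N


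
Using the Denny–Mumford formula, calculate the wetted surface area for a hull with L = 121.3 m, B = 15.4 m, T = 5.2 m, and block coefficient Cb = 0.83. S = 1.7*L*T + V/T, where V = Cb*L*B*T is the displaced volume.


Formula: S = 1.7*L*T + V/T with V = Cb*L*B*T, i.e. S = L * (1.7*T + Cb*B)
Step 1 — 1.7*T = 1.7 * 5.2 = 8.84 m
Step 2 — Cb*B = 0.83 * 15.4 = 12.782 m
Step 3 — 1.7*T + Cb*B = 8.84 + 12.782 = 21.622 m
Step 4 — S = 121.3 * 21.622 ≈ 2622.7 m^2 (5 s.f.)

2622.7 m^2


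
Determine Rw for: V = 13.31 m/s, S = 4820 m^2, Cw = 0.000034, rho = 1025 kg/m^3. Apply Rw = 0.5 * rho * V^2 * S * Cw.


Formula: Rw = 0.5 * rho * V^2 * S * Cw
Step 1 — V^2 = 13.31^2 = 177.1561
Step 2 — 0.5 * rho * V^2 = 0.5 * 1025 * 177.1561 = 90792.50125
Step 3 — Rw = 90792.50125 * 4820 * 0.000034 ≈ 14879 N (5 s.f.)

14879 N


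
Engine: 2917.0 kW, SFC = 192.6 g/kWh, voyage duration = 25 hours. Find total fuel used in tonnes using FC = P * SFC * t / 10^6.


Formula: FC (tonnes) = P * SFC * t / 1,000,000
Step 1 — P * SFC * t = 2917.0 * 192.6 * 25 = 14045355.0 g
Step 2 — FC (tonnes) = 14045355.0 / 1,000,000 ≈ 14.045 tonnes (5 s.f.)

14.045 tonnes


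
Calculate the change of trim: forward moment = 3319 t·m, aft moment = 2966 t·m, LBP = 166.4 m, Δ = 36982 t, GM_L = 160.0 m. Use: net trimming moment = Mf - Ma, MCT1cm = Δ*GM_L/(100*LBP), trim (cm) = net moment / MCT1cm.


Formula: net trimming moment = Mf - Ma; MCT1cm = Δ*GM_L/(100*LBP); trim = net moment / MCT1cm
Step 1 — net trimming moment = 3319 - 2966 = 353 t·m
Step 2 — MCT1cm = 36982 * 160.0 / (100 * 166.4) = 355.5962 t·m/cm
Step 3 — trim = 353 / 355.5962 ≈ 0.99270 cm (5 s.f.)

0.99270 cm


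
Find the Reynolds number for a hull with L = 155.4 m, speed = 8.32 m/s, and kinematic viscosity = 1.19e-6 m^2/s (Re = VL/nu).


Formula: Re = V * L / nu
Step 1 — V * L = 8.32 * 155.4 = 1292.928 m^2/s
Step 2 — Re = 1292.928 / 1.19e-6 = 1.09e+09

1.09e+09


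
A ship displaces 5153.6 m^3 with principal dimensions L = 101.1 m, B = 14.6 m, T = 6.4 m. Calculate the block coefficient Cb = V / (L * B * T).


Formula: Cb = V / (L * B * T)
Step 1 — L * B * T = 101.1 * 14.6 * 6.4 = 9446.784 m^3
Step 2 — Cb = 5153.6 / 9446.784 ≈ 0.54554 (5 s.f.)

0.54554


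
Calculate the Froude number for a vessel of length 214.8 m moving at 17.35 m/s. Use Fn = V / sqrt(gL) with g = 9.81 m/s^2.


Formula: Fn = V / sqrt(g * L)
Step 1 — g * L = 9.81 * 214.8 = 2107.188
Step 2 — sqrt(g * L) = sqrt(2107.188) = 45.904117
Step 3 — Fn = 17.35 / 45.904117 ≈ 0.37796 (5 s.f.)

0.37796


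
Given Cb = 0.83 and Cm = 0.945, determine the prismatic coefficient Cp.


Formula: Cp = Cb / Cm
Substituting: Cp = 0.83 / 0.945
Result: Cp ≈ 0.87831 (5 s.f.)

0.87831


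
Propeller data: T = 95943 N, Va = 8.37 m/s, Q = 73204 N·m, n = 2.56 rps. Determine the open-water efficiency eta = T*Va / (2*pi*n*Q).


Formula: eta = T * Va / (2 * pi * n * Q)
Step 1 — numerator = T * Va = 95943 * 8.37 = 803042.91
Step 2 — 2 * pi * n = 2 * pi * 2.56 = 16.084954
Step 3 — denominator = 16.084954 * 73204 = 1177482.97
Step 4 — eta = 803042.91 / 1177482.97 ≈ 0.68200 (5 s.f.)

0.68200


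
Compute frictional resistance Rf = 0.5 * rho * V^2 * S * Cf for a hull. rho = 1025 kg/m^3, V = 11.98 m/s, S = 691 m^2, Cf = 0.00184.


Formula: Rf = 0.5 * rho * V^2 * S * Cf
Step 1 — V^2 = 11.98^2 = 143.5204
Step 2 — 0.5 * rho * V^2 = 0.5 * 1025 * 143.5204 = 73554.205
Step 3 — Rf = 73554.205 * 691 * 0.00184 ≈ 93520 N (5 s.f.)

93520 N


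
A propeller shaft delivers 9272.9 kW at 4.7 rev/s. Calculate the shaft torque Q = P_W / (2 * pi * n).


Formula: Q = P_W / (2 * pi * n)
Step 1 — P_W = 9272.9 kW * 1000 = 9272900.0 W
Step 2 — 2 * pi * n = 2 * pi * 4.7 = 29.530971
Step 3 — Q = 9272900.0 / 29.530971 ≈ 314010 N·m (5 s.f.)

314010 N·m


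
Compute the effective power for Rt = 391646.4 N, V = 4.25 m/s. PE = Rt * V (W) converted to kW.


Formula: PE = Rt * V / 1000 (kW)
Step 1 — PE (W) = 391646.4 * 4.25 = 1664497.2 W
Step 2 — PE (kW) = 1664497.2 / 1000 ≈ 1664.5 kW (5 s.f.)

1664.5 kW


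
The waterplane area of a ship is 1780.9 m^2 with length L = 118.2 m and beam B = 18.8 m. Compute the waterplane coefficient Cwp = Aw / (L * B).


Formula: Cwp = Aw / (L * B)
Step 1 — L * B = 118.2 * 18.8 = 2222.16 m^2
Step 2 — Cwp = 1780.9 / 2222.16 ≈ 0.80143 (5 s.f.)

0.80143


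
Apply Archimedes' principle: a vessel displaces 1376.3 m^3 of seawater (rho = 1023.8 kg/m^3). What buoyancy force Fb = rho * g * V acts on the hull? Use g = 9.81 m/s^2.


Formula: Fb = rho * g * V
Substituting: Fb = 1023.8 * 9.81 * 1376.3
Intermediate: 1023.8 * 9.81 = 10043.478
Result: Fb = 10043.478 * 1376.3 ≈ 13823000 N (5 s.f.)

13823000 N


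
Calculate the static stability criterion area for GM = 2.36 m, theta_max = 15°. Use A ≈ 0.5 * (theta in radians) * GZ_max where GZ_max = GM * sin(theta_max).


Formula: GZ_max = GM * sin(theta); Area = 0.5 * theta_rad * GZ_max
Step 1 — GZ_max = 2.36 * sin(15°) = 2.36 * 0.258819 = 0.610813 m
Step 2 — theta_rad = 15 * pi/180 = 0.261799 rad
Step 3 — Area = 0.5 * 0.261799 * 0.610813 ≈ 0.079955 m·rad (5 s.f.)

0.079955 m·rad


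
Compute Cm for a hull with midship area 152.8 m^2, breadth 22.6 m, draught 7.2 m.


Formula: Cm = Am / (B * T)
Step 1 — B * T = 22.6 * 7.2 = 162.72 m^2
Step 2 — Cm = 152.8 / 162.72 ≈ 0.93904 (5 s.f.)

0.93904


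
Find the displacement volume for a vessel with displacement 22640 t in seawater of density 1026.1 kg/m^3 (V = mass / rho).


Formula: V = mass / rho
Step 1 — convert tonnes to kg: 22640 t * 1000 = 22640000 kg
Step 2 — V = 22640000 / 1026.1 ≈ 22064 m^3 (5 s.f.)

22064 m^3


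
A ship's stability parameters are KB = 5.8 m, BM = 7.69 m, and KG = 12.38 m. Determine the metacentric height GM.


Formula: GM = KB + BM - KG
Step 1 — KM = KB + BM = 5.8 + 7.69 = 13.49 m
Step 2 — GM = KM - KG = 13.49 - 12.38 = 1.11 m

1.11 m


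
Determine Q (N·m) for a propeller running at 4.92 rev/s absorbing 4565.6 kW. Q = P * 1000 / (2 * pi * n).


Formula: Q = P_W / (2 * pi * n)
Step 1 — P_W = 4565.6 kW * 1000 = 4565600.0 W
Step 2 — 2 * pi * n = 2 * pi * 4.92 = 30.913272
Step 3 — Q = 4565600.0 / 30.913272 ≈ 147690 N·m (5 s.f.)

147690 N·m


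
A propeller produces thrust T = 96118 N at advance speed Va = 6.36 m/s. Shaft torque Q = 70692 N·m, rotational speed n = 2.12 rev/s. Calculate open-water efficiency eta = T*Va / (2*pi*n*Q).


Formula: eta = T * Va / (2 * pi * n * Q)
Step 1 — numerator = T * Va = 96118 * 6.36 = 611310.48
Step 2 — 2 * pi * n = 2 * pi * 2.12 = 13.320353
Step 3 — denominator = 13.320353 * 70692 = 941642.39
Step 4 — eta = 611310.48 / 941642.39 ≈ 0.64920 (5 s.f.)

0.64920


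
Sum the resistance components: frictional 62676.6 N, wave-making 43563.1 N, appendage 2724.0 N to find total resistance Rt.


Formula: Rt = Rf + Rw + Ra
Substituting: Rt = 62676.6 + 43563.1 + 2724.0
Result: Rt = 108963.7 N

108963.7 N


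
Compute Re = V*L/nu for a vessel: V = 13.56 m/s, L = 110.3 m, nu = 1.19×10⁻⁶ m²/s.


Formula: Re = V * L / nu
Step 1 — V * L = 13.56 * 110.3 = 1495.668 m^2/s
Step 2 — Re = 1495.668 / 1.19e-6 = 1.26e+09

1.26e+09


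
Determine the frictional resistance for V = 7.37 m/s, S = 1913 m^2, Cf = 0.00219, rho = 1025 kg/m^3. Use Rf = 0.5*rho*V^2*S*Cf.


Formula: Rf = 0.5 * rho * V^2 * S * Cf
Step 1 — V^2 = 7.37^2 = 54.3169
Step 2 — 0.5 * rho * V^2 = 0.5 * 1025 * 54.3169 = 27837.41125
Step 3 — Rf = 27837.41125 * 1913 * 0.00219 ≈ 116620 N (5 s.f.)

116620 N


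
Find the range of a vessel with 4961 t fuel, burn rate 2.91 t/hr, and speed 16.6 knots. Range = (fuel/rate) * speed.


Formula: endurance = fuel / rate; range = endurance * speed
Step 1 — endurance = 4961 / 2.91 = 1704.811 hours
Step 2 — range = 1704.811 * 16.6 ≈ 28300 nautical miles (5 s.f.)

28300 NM


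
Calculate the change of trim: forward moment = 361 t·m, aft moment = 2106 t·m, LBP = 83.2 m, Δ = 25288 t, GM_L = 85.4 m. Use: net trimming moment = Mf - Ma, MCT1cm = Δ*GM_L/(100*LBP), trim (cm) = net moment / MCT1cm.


Formula: net trimming moment = Mf - Ma; MCT1cm = Δ*GM_L/(100*LBP); trim = net moment / MCT1cm
Step 1 — net trimming moment = 361 - 2106 = -1745 t·m
Step 2 — MCT1cm = 25288 * 85.4 / (100 * 83.2) = 259.5667 t·m/cm
Step 3 — trim = -1745 / 259.5667 ≈ -6.7227 cm (5 s.f.)

-6.7227 cm


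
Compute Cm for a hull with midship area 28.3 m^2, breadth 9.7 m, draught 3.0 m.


Formula: Cm = Am / (B * T)
Step 1 — B * T = 9.7 * 3.0 = 29.1 m^2
Step 2 — Cm = 28.3 / 29.1 ≈ 0.97251 (5 s.f.)

0.97251


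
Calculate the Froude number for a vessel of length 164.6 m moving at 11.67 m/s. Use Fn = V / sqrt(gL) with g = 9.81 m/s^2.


Formula: Fn = V / sqrt(g * L)
Step 1 — g * L = 9.81 * 164.6 = 1614.726
Step 2 — sqrt(g * L) = sqrt(1614.726) = 40.183653
Step 3 — Fn = 11.67 / 40.183653 ≈ 0.29042 (5 s.f.)

0.29042


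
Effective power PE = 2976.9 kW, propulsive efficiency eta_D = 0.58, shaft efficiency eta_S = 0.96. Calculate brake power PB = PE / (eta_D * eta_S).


Formula: PB = PE / (eta_D * eta_S)
Step 1 — combined efficiency = eta_D * eta_S = 0.58 * 0.96 = 0.5568
Step 2 — PB = 2976.9 / 0.5568 ≈ 5346.4 kW (5 s.f.)

5346.4 kW


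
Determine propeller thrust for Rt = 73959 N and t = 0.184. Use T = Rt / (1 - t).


Formula: T = Rt / (1 - t)
Step 1 — (1 - t) = 1 - 0.184 = 0.816
Step 2 — T = 73959 / 0.816 ≈ 90636 N (5 s.f.)

90636 N


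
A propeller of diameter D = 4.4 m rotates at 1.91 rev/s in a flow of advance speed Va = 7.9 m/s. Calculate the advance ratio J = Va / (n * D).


Formula: J = Va / (n * D)
Step 1 — n * D = 1.91 * 4.4 = 8.404
Step 2 — J = 7.9 / 8.404 ≈ 0.94003 (5 s.f.)

0.94003


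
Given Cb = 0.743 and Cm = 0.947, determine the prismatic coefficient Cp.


Formula: Cp = Cb / Cm
Substituting: Cp = 0.743 / 0.947
Result: Cp ≈ 0.78458 (5 s.f.)

0.78458


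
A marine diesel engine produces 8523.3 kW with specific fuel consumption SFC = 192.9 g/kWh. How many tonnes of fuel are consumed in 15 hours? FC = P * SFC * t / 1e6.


Formula: FC (tonnes) = P * SFC * t / 1,000,000
Step 1 — P * SFC * t = 8523.3 * 192.9 * 15 = 24662168.55 g
Step 2 — FC (tonnes) = 24662168.55 / 1,000,000 ≈ 24.662 tonnes (5 s.f.)

24.662 tonnes


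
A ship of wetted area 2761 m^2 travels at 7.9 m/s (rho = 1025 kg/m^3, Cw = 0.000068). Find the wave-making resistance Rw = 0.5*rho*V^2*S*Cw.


Formula: Rw = 0.5 * rho * V^2 * S * Cw
Step 1 — V^2 = 7.9^2 = 62.41
Step 2 — 0.5 * rho * V^2 = 0.5 * 1025 * 62.41 = 31985.125
Step 3 — Rw = 31985.125 * 2761 * 0.000068 ≈ 6005.1 N (5 s.f.)

6005.1 N


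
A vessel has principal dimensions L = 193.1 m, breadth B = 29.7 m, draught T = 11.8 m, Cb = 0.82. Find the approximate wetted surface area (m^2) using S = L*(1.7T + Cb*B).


Formula: S = 1.7*L*T + V/T with V = Cb*L*B*T, i.e. S = L * (1.7*T + Cb*B)
Step 1 — 1.7*T = 1.7 * 11.8 = 20.06 m
Step 2 — Cb*B = 0.82 * 29.7 = 24.354 m
Step 3 — 1.7*T + Cb*B = 20.06 + 24.354 = 44.414 m
Step 4 — S = 193.1 * 44.414 ≈ 8576.3 m^2 (5 s.f.)

8576.3 m^2


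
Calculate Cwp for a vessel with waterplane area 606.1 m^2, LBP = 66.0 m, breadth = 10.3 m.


Formula: Cwp = Aw / (L * B)
Step 1 — L * B = 66.0 * 10.3 = 679.8 m^2
Step 2 — Cwp = 606.1 / 679.8 ≈ 0.89159 (5 s.f.)

0.89159


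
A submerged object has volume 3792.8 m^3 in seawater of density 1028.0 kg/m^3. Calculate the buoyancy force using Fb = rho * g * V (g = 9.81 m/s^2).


Formula: Fb = rho * g * V
Substituting: Fb = 1028.0 * 9.81 * 3792.8
Intermediate: 1028.0 * 9.81 = 10084.68
Result: Fb = 10084.68 * 3792.8 ≈ 38249000 N (5 s.f.)

38249000 N


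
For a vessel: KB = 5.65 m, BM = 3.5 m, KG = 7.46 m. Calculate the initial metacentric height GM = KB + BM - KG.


Formula: GM = KB + BM - KG
Step 1 — KM = KB + BM = 5.65 + 3.5 = 9.15 m
Step 2 — GM = KM - KG = 9.15 - 7.46 = 1.69 m

1.69 m


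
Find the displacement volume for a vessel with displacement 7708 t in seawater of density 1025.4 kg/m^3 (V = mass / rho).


Formula: V = mass / rho
Step 1 — convert tonnes to kg: 7708 t * 1000 = 7708000 kg
Step 2 — V = 7708000 / 1025.4 ≈ 7517.1 m^3 (5 s.f.)

7517.1 m^3


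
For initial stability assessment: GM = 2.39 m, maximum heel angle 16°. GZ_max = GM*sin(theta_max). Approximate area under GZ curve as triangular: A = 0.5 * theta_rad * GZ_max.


Formula: GZ_max = GM * sin(theta); Area = 0.5 * theta_rad * GZ_max
Step 1 — GZ_max = 2.39 * sin(16°) = 2.39 * 0.275637 = 0.658772 m
Step 2 — theta_rad = 16 * pi/180 = 0.279253 rad
Step 3 — Area = 0.5 * 0.279253 * 0.658772 ≈ 0.091982 m·rad (5 s.f.)

0.091982 m·rad


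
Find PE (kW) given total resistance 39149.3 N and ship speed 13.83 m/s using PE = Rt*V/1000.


Formula: PE = Rt * V / 1000 (kW)
Step 1 — PE (W) = 39149.3 * 13.83 = 541434.819 W
Step 2 — PE (kW) = 541434.819 / 1000 ≈ 541.43 kW (5 s.f.)

541.43 kW


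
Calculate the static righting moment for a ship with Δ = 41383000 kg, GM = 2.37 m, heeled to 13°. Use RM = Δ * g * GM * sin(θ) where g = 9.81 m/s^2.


Formula: GZ = GM * sin(theta); RM = disp * g * GZ
Step 1 — GZ = 2.37 * sin(13°) = 2.37 * 0.224951 = 0.533134 m
Step 2 — RM = 41383000 * 9.81 * 0.533134 ≈ 216430000 N·m (5 s.f.)

216430000 N·m


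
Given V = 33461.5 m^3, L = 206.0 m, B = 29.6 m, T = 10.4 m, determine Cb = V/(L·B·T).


Formula: Cb = V / (L * B * T)
Step 1 — L * B * T = 206.0 * 29.6 * 10.4 = 63415.04 m^3
Step 2 — Cb = 33461.5 / 63415.04 ≈ 0.52766 (5 s.f.)

0.52766


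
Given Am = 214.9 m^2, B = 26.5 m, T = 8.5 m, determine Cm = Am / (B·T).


Formula: Cm = Am / (B * T)
Step 1 — B * T = 26.5 * 8.5 = 225.25 m^2
Step 2 — Cm = 214.9 / 225.25 ≈ 0.95405 (5 s.f.)

0.95405


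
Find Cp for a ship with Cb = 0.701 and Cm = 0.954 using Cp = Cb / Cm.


Formula: Cp = Cb / Cm
Substituting: Cp = 0.701 / 0.954
Result: Cp ≈ 0.73480 (5 s.f.)

0.73480


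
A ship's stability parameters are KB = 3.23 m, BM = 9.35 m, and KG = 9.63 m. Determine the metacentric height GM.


Formula: GM = KB + BM - KG
Step 1 — KM = KB + BM = 3.23 + 9.35 = 12.58 m
Step 2 — GM = KM - KG = 12.58 - 9.63 = 2.95 m

2.95 m


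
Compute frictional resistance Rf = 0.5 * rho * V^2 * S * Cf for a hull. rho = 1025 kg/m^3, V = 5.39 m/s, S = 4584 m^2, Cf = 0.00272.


Formula: Rf = 0.5 * rho * V^2 * S * Cf
Step 1 — V^2 = 5.39^2 = 29.0521
Step 2 — 0.5 * rho * V^2 = 0.5 * 1025 * 29.0521 = 14889.20125
Step 3 — Rf = 14889.20125 * 4584 * 0.00272 ≈ 185650 N (5 s.f.)

185650 N


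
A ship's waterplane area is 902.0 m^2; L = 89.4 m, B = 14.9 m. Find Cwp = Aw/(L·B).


Formula: Cwp = Aw / (L * B)
Step 1 — L * B = 89.4 * 14.9 = 1332.06 m^2
Step 2 — Cwp = 902.0 / 1332.06 ≈ 0.67715 (5 s.f.)

0.67715


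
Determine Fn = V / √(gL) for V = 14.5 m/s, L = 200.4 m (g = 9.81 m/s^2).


Formula: Fn = V / sqrt(g * L)
Step 1 — g * L = 9.81 * 200.4 = 1965.924
Step 2 — sqrt(g * L) = sqrt(1965.924) = 44.338742
Step 3 — Fn = 14.5 / 44.338742 ≈ 0.32703 (5 s.f.)

0.32703


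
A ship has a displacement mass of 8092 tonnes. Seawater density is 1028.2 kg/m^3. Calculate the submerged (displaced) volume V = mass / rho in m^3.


Formula: V = mass / rho
Step 1 — convert tonnes to kg: 8092 t * 1000 = 8092000 kg
Step 2 — V = 8092000 / 1028.2 ≈ 7870.1 m^3 (5 s.f.)

7870.1 m^3


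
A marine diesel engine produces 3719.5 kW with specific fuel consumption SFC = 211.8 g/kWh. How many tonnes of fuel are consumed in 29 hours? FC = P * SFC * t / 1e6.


Formula: FC (tonnes) = P * SFC * t / 1,000,000
Step 1 — P * SFC * t = 3719.5 * 211.8 * 29 = 22845912.9 g
Step 2 — FC (tonnes) = 22845912.9 / 1,000,000 ≈ 22.846 tonnes (5 s.f.)

22.846 tonnes


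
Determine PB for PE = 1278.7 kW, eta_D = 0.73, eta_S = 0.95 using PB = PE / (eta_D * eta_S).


Formula: PB = PE / (eta_D * eta_S)
Step 1 — combined efficiency = eta_D * eta_S = 0.73 * 0.95 = 0.6935
Step 2 — PB = 1278.7 / 0.6935 ≈ 1843.8 kW (5 s.f.)

1843.8 kW


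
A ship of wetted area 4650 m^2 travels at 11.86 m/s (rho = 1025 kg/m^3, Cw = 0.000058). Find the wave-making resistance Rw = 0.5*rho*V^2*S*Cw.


Formula: Rw = 0.5 * rho * V^2 * S * Cw
Step 1 — V^2 = 11.86^2 = 140.6596
Step 2 — 0.5 * rho * V^2 = 0.5 * 1025 * 140.6596 = 72088.045
Step 3 — Rw = 72088.045 * 4650 * 0.000058 ≈ 19442 N (5 s.f.)

19442 N


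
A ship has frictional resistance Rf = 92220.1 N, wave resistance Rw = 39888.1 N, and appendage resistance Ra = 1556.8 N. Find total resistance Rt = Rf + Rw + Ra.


Formula: Rt = Rf + Rw + Ra
Substituting: Rt = 92220.1 + 39888.1 + 1556.8
Result: Rt = 133665.0 N

133665.0 N


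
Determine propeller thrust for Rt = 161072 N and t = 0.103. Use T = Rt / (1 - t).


Formula: T = Rt / (1 - t)
Step 1 — (1 - t) = 1 - 0.103 = 0.897
Step 2 — T = 161072 / 0.897 ≈ 179570 N (5 s.f.)

179570 N


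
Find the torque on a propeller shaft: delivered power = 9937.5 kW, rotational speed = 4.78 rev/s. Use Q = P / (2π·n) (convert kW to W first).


Formula: Q = P_W / (2 * pi * n)
Step 1 — P_W = 9937.5 kW * 1000 = 9937500.0 W
Step 2 — 2 * pi * n = 2 * pi * 4.78 = 30.033626
Step 3 — Q = 9937500.0 / 30.033626 ≈ 330880 N·m (5 s.f.)

330880 N·m


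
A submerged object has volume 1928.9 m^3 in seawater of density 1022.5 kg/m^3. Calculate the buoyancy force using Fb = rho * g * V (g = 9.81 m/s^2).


Formula: Fb = rho * g * V
Substituting: Fb = 1022.5 * 9.81 * 1928.9
Intermediate: 1022.5 * 9.81 = 10030.725
Result: Fb = 10030.725 * 1928.9 ≈ 19348000 N (5 s.f.)

19348000 N


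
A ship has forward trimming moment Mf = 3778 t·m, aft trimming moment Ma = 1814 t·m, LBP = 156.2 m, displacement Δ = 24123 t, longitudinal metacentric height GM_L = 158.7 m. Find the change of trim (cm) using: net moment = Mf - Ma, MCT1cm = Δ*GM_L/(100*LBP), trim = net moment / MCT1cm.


Formula: net trimming moment = Mf - Ma; MCT1cm = Δ*GM_L/(100*LBP); trim = net moment / MCT1cm
Step 1 — net trimming moment = 3778 - 1814 = 1964 t·m
Step 2 — MCT1cm = 24123 * 158.7 / (100 * 156.2) = 245.0909 t·m/cm
Step 3 — trim = 1964 / 245.0909 ≈ 8.0134 cm (5 s.f.)

8.0134 cm


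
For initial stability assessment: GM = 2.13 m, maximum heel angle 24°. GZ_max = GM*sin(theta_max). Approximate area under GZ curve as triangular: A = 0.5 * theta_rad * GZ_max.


Formula: GZ_max = GM * sin(theta); Area = 0.5 * theta_rad * GZ_max
Step 1 — GZ_max = 2.13 * sin(24°) = 2.13 * 0.406737 = 0.86635 m
Step 2 — theta_rad = 24 * pi/180 = 0.418879 rad
Step 3 — Area = 0.5 * 0.418879 * 0.86635 ≈ 0.18145 m·rad (5 s.f.)

0.18145 m·rad


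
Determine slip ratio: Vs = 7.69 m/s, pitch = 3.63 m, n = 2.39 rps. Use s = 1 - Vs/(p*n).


Formula: s = 1 - Vs / (p * n)
Step 1 — p * n = 3.63 * 2.39 = 8.6757
Step 2 — Vs / (p*n) = 7.69 / 8.6757 = 0.886384 (6 d.p.)
Step 3 — s = 1 - 0.886384 = 0.113616

0.113616


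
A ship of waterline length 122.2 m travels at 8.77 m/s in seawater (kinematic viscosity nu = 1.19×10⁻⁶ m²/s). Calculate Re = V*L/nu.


Formula: Re = V * L / nu
Step 1 — V * L = 8.77 * 122.2 = 1071.694 m^2/s
Step 2 — Re = 1071.694 / 1.19e-6 = 9.01e+08

9.01e+08


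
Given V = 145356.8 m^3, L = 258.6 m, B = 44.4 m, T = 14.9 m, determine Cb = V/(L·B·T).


Formula: Cb = V / (L * B * T)
Step 1 — L * B * T = 258.6 * 44.4 * 14.9 = 171079.416 m^3
Step 2 — Cb = 145356.8 / 171079.416 ≈ 0.84965 (5 s.f.)

0.84965


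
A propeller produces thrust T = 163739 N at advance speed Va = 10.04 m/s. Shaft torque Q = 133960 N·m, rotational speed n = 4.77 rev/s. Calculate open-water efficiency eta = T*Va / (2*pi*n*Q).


Formula: eta = T * Va / (2 * pi * n * Q)
Step 1 — numerator = T * Va = 163739 * 10.04 = 1643939.56
Step 2 — 2 * pi * n = 2 * pi * 4.77 = 29.970794
Step 3 — denominator = 29.970794 * 133960 = 4014887.56
Step 4 — eta = 1643939.56 / 4014887.56 ≈ 0.40946 (5 s.f.)

0.40946


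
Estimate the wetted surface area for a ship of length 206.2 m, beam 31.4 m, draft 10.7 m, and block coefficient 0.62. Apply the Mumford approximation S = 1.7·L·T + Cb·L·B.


Formula: S = 1.7*L*T + V/T with V = Cb*L*B*T, i.e. S = L * (1.7*T + Cb*B)
Step 1 — 1.7*T = 1.7 * 10.7 = 18.19 m
Step 2 — Cb*B = 0.62 * 31.4 = 19.468 m
Step 3 — 1.7*T + Cb*B = 18.19 + 19.468 = 37.658 m
Step 4 — S = 206.2 * 37.658 ≈ 7765.1 m^2 (5 s.f.)

7765.1 m^2


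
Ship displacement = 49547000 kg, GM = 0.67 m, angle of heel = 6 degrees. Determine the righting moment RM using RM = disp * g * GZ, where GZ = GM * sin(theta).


Formula: GZ = GM * sin(theta); RM = disp * g * GZ
Step 1 — GZ = 0.67 * sin(6°) = 0.67 * 0.104528 = 0.070034 m
Step 2 — RM = 49547000 * 9.81 * 0.070034 ≈ 34040000 N·m (5 s.f.)

34040000 N·m


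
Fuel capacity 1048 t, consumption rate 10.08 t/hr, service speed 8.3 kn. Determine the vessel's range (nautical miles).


Formula: endurance = fuel / rate; range = endurance * speed
Step 1 — endurance = 1048 / 10.08 = 103.9683 hours
Step 2 — range = 103.9683 * 8.3 ≈ 862.94 nautical miles (5 s.f.)

862.94 NM


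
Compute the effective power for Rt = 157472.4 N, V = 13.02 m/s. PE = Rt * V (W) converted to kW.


Formula: PE = Rt * V / 1000 (kW)
Step 1 — PE (W) = 157472.4 * 13.02 = 2050290.648 W
Step 2 — PE (kW) = 2050290.648 / 1000 ≈ 2050.3 kW (5 s.f.)

2050.3 kW


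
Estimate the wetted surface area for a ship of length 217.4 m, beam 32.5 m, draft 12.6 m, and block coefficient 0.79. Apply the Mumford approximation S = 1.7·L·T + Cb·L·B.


Formula: S = 1.7*L*T + V/T with V = Cb*L*B*T, i.e. S = L * (1.7*T + Cb*B)
Step 1 — 1.7*T = 1.7 * 12.6 = 21.42 m
Step 2 — Cb*B = 0.79 * 32.5 = 25.675 m
Step 3 — 1.7*T + Cb*B = 21.42 + 25.675 = 47.095 m
Step 4 — S = 217.4 * 47.095 ≈ 10238 m^2 (5 s.f.)

10238 m^2


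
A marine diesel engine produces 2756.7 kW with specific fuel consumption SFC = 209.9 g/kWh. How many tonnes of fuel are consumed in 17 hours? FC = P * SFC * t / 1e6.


Formula: FC (tonnes) = P * SFC * t / 1,000,000
Step 1 — P * SFC * t = 2756.7 * 209.9 * 17 = 9836732.61 g
Step 2 — FC (tonnes) = 9836732.61 / 1,000,000 ≈ 9.8367 tonnes (5 s.f.)

9.8367 tonnes


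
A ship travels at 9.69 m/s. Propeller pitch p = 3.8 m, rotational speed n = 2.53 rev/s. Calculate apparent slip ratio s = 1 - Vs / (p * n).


Formula: s = 1 - Vs / (p * n)
Step 1 — p * n = 3.8 * 2.53 = 9.614
Step 2 — Vs / (p*n) = 9.69 / 9.614 = 1.007905 (6 d.p.)
Step 3 — s = 1 - 1.007905 = -0.007905

-0.007905


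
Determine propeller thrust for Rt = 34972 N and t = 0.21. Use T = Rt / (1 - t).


Formula: T = Rt / (1 - t)
Step 1 — (1 - t) = 1 - 0.21 = 0.79
Step 2 — T = 34972 / 0.79 ≈ 44268 N (5 s.f.)

44268 N


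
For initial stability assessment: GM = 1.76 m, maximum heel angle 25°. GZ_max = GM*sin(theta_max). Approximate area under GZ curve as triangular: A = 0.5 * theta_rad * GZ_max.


Formula: GZ_max = GM * sin(theta); Area = 0.5 * theta_rad * GZ_max
Step 1 — GZ_max = 1.76 * sin(25°) = 1.76 * 0.422618 = 0.743808 m
Step 2 — theta_rad = 25 * pi/180 = 0.436332 rad
Step 3 — Area = 0.5 * 0.436332 * 0.743808 ≈ 0.16227 m·rad (5 s.f.)

0.16227 m·rad


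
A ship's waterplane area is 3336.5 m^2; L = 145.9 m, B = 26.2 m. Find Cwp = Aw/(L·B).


Formula: Cwp = Aw / (L * B)
Step 1 — L * B = 145.9 * 26.2 = 3822.58 m^2
Step 2 — Cwp = 3336.5 / 3822.58 ≈ 0.87284 (5 s.f.)

0.87284


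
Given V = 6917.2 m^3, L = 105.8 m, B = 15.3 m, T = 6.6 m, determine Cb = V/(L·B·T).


Formula: Cb = V / (L * B * T)
Step 1 — L * B * T = 105.8 * 15.3 * 6.6 = 10683.684 m^3
Step 2 — Cb = 6917.2 / 10683.684 ≈ 0.64745 (5 s.f.)

0.64745


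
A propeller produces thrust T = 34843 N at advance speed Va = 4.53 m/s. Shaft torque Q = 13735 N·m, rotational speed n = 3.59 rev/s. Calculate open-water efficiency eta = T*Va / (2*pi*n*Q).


Formula: eta = T * Va / (2 * pi * n * Q)
Step 1 — numerator = T * Va = 34843 * 4.53 = 157838.79
Step 2 — 2 * pi * n = 2 * pi * 3.59 = 22.556635
Step 3 — denominator = 22.556635 * 13735 = 309815.38
Step 4 — eta = 157838.79 / 309815.38 ≈ 0.50946 (5 s.f.)

0.50946


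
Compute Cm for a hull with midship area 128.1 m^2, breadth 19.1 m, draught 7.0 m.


Formula: Cm = Am / (B * T)
Step 1 — B * T = 19.1 * 7.0 = 133.7 m^2
Step 2 — Cm = 128.1 / 133.7 ≈ 0.95812 (5 s.f.)

0.95812


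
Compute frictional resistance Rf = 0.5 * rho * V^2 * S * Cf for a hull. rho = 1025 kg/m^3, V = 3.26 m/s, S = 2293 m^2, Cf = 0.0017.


Formula: Rf = 0.5 * rho * V^2 * S * Cf
Step 1 — V^2 = 3.26^2 = 10.6276
Step 2 — 0.5 * rho * V^2 = 0.5 * 1025 * 10.6276 = 5446.645
Step 3 — Rf = 5446.645 * 2293 * 0.0017 ≈ 21232 N (5 s.f.)

21232 N


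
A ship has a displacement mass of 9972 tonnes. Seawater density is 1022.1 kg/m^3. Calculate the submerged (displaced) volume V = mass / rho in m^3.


Formula: V = mass / rho
Step 1 — convert tonnes to kg: 9972 t * 1000 = 9972000 kg
Step 2 — V = 9972000 / 1022.1 ≈ 9756.4 m^3 (5 s.f.)

9756.4 m^3


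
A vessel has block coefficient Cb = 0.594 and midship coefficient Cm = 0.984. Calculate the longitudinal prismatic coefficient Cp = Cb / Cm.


Formula: Cp = Cb / Cm
Substituting: Cp = 0.594 / 0.984
Result: Cp ≈ 0.60366 (5 s.f.)

0.60366


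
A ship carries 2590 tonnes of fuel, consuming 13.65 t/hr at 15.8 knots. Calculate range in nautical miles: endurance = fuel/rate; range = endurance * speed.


Formula: endurance = fuel / rate; range = endurance * speed
Step 1 — endurance = 2590 / 13.65 = 189.7436 hours
Step 2 — range = 189.7436 * 15.8 ≈ 2997.9 nautical miles (5 s.f.)

2997.9 NM


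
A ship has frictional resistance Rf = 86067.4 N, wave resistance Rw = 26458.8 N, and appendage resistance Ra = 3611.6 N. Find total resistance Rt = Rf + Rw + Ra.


Formula: Rt = Rf + Rw + Ra
Substituting: Rt = 86067.4 + 26458.8 + 3611.6
Result: Rt = 116137.8 N

116137.8 N


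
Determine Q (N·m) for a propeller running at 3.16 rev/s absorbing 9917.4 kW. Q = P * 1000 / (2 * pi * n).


Formula: Q = P_W / (2 * pi * n)
Step 1 — P_W = 9917.4 kW * 1000 = 9917400.0 W
Step 2 — 2 * pi * n = 2 * pi * 3.16 = 19.854866
Step 3 — Q = 9917400.0 / 19.854866 ≈ 499490 N·m (5 s.f.)

499490 N·m


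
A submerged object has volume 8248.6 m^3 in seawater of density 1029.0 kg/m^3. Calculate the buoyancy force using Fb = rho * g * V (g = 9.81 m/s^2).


Formula: Fb = rho * g * V
Substituting: Fb = 1029.0 * 9.81 * 8248.6
Intermediate: 1029.0 * 9.81 = 10094.49
Result: Fb = 10094.49 * 8248.6 ≈ 83265000 N (5 s.f.)

83265000 N


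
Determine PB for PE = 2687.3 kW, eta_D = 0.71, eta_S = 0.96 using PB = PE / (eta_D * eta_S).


Formula: PB = PE / (eta_D * eta_S)
Step 1 — combined efficiency = eta_D * eta_S = 0.71 * 0.96 = 0.6816
Step 2 — PB = 2687.3 / 0.6816 ≈ 3942.6 kW (5 s.f.)

3942.6 kW


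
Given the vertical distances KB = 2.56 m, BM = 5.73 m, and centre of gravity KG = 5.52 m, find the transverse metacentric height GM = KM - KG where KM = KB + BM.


Formula: GM = KB + BM - KG
Step 1 — KM = KB + BM = 2.56 + 5.73 = 8.29 m
Step 2 — GM = KM - KG = 8.29 - 5.52 = 2.77 m

2.77 m


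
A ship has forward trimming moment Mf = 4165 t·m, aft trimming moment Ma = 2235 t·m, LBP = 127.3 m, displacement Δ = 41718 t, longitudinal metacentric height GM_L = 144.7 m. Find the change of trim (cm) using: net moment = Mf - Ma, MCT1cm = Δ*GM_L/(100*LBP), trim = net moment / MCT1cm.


Formula: net trimming moment = Mf - Ma; MCT1cm = Δ*GM_L/(100*LBP); trim = net moment / MCT1cm
Step 1 — net trimming moment = 4165 - 2235 = 1930 t·m
Step 2 — MCT1cm = 41718 * 144.7 / (100 * 127.3) = 474.2022 t·m/cm
Step 3 — trim = 1930 / 474.2022 ≈ 4.0700 cm (5 s.f.)

4.0700 cm


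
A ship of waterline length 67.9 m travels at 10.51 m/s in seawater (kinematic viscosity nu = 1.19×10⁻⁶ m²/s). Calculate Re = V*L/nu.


Formula: Re = V * L / nu
Step 1 — V * L = 10.51 * 67.9 = 713.629 m^2/s
Step 2 — Re = 713.629 / 1.19e-6 = 6.00e+08

6.00e+08


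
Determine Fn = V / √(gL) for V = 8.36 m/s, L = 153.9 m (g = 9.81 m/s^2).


Formula: Fn = V / sqrt(g * L)
Step 1 — g * L = 9.81 * 153.9 = 1509.759
Step 2 — sqrt(g * L) = sqrt(1509.759) = 38.855617
Step 3 — Fn = 8.36 / 38.855617 ≈ 0.21516 (5 s.f.)

0.21516


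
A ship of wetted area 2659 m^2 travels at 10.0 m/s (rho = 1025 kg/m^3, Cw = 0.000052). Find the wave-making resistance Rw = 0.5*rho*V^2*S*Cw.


Formula: Rw = 0.5 * rho * V^2 * S * Cw
Step 1 — V^2 = 10.0^2 = 100.0
Step 2 — 0.5 * rho * V^2 = 0.5 * 1025 * 100.0 = 51250.0
Step 3 — Rw = 51250.0 * 2659 * 0.000052 ≈ 7086.2 N (5 s.f.)

7086.2 N


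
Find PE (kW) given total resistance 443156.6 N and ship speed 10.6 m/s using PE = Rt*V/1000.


Formula: PE = Rt * V / 1000 (kW)
Step 1 — PE (W) = 443156.6 * 10.6 = 4697459.96 W
Step 2 — PE (kW) = 4697459.96 / 1000 ≈ 4697.5 kW (5 s.f.)

4697.5 kW


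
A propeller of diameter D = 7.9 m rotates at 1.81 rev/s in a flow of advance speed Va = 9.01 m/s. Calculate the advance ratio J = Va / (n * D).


Formula: J = Va / (n * D)
Step 1 — n * D = 1.81 * 7.9 = 14.299
Step 2 — J = 9.01 / 14.299 ≈ 0.63011 (5 s.f.)

0.63011


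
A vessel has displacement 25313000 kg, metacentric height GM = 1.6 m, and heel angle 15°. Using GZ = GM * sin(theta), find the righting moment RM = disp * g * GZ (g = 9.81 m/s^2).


Formula: GZ = GM * sin(theta); RM = disp * g * GZ
Step 1 — GZ = 1.6 * sin(15°) = 1.6 * 0.258819 = 0.41411 m
Step 2 — RM = 25313000 * 9.81 * 0.41411 ≈ 102830000 N·m (5 s.f.)

102830000 N·m


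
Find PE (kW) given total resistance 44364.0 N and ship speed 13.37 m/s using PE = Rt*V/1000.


Formula: PE = Rt * V / 1000 (kW)
Step 1 — PE (W) = 44364.0 * 13.37 = 593146.68 W
Step 2 — PE (kW) = 593146.68 / 1000 ≈ 593.15 kW (5 s.f.)

593.15 kW


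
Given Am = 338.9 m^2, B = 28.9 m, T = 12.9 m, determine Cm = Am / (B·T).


Formula: Cm = Am / (B * T)
Step 1 — B * T = 28.9 * 12.9 = 372.81 m^2
Step 2 — Cm = 338.9 / 372.81 ≈ 0.90904 (5 s.f.)

0.90904


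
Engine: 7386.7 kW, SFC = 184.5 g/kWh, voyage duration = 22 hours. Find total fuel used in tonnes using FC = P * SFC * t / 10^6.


Formula: FC (tonnes) = P * SFC * t / 1,000,000
Step 1 — P * SFC * t = 7386.7 * 184.5 * 22 = 29982615.3 g
Step 2 — FC (tonnes) = 29982615.3 / 1,000,000 ≈ 29.983 tonnes (5 s.f.)

29.983 tonnes


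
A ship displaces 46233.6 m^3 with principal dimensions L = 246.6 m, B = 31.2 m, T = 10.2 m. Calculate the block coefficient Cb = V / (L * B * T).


Formula: Cb = V / (L * B * T)
Step 1 — L * B * T = 246.6 * 31.2 * 10.2 = 78477.984 m^3
Step 2 — Cb = 46233.6 / 78477.984 ≈ 0.58913 (5 s.f.)

0.58913
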